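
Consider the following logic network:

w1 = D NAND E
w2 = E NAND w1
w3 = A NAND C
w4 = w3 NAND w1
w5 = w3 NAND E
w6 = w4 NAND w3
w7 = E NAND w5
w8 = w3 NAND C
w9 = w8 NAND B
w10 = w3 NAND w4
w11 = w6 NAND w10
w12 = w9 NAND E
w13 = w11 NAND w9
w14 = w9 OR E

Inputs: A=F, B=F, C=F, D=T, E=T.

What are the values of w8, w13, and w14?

w1 = D NAND E = T NAND T = F
w3 = A NAND C = F NAND F = T
w4 = w3 NAND w1 = T NAND F = T
w6 = w4 NAND w3 = T NAND T = F
w8 = w3 NAND C = T NAND F = T
w9 = w8 NAND B = T NAND F = T
w10 = w3 NAND w4 = T NAND T = F
w11 = w6 NAND w10 = F NAND F = T
w13 = w11 NAND w9 = T NAND T = F
w14 = w9 OR E = T OR T = T

w8 = T, w13 = F, w14 = T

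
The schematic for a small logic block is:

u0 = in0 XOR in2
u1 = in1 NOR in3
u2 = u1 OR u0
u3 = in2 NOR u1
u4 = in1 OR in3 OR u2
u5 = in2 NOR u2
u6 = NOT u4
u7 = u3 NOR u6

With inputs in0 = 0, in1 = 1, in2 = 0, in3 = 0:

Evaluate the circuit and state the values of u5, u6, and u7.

u5 = 1; u6 = 0; u7 = 0

u0 = in0 XOR in2 = 0 XOR 0 = 0
u1 = in1 NOR in3 = 1 NOR 0 = 0
u2 = u1 OR u0 = 0 OR 0 = 0
u3 = in2 NOR u1 = 0 NOR 0 = 1
u4 = in1 OR in3 OR u2 = 1 OR 0 OR 0 = 1
u5 = in2 NOR u2 = 0 NOR 0 = 1
u6 = NOT u4 = NOT 1 = 0
u7 = u3 NOR u6 = 1 NOR 0 = 0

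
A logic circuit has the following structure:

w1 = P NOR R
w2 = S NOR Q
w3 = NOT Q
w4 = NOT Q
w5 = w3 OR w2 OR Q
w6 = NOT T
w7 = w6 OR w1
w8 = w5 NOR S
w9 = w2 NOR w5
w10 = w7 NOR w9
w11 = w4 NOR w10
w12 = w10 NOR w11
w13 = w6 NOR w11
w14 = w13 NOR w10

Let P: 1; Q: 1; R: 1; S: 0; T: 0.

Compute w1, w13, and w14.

w1 = P NOR R = 1 NOR 1 = 0
w2 = S NOR Q = 0 NOR 1 = 0
w3 = NOT Q = NOT 1 = 0
w4 = NOT Q = NOT 1 = 0
w5 = w3 OR w2 OR Q = 0 OR 0 OR 1 = 1
w6 = NOT T = NOT 0 = 1
w7 = w6 OR w1 = 1 OR 0 = 1
w9 = w2 NOR w5 = 0 NOR 1 = 0
w10 = w7 NOR w9 = 1 NOR 0 = 0
w11 = w4 NOR w10 = 0 NOR 0 = 1
w13 = w6 NOR w11 = 1 NOR 1 = 0
w14 = w13 NOR w10 = 0 NOR 0 = 1

w1 = 0, w13 = 0, w14 = 1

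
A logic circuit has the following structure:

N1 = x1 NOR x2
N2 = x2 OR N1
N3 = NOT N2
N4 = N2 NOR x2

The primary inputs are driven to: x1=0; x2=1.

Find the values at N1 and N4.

N1 = 0, N4 = 0

N1 = x1 NOR x2 = 0 NOR 1 = 0
N2 = x2 OR N1 = 1 OR 0 = 1
N4 = N2 NOR x2 = 1 NOR 1 = 0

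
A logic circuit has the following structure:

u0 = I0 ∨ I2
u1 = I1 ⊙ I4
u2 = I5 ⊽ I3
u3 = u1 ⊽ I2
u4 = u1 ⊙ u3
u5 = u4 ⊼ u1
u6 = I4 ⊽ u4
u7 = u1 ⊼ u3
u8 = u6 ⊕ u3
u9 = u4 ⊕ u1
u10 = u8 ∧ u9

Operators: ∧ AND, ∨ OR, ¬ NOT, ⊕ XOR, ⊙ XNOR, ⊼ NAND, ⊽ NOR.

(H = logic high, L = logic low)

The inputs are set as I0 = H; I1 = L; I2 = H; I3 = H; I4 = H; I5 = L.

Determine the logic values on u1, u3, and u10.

u1 = I1 XNOR I4 = L XNOR H = L
u3 = u1 NOR I2 = L NOR H = L
u4 = u1 XNOR u3 = L XNOR L = H
u6 = I4 NOR u4 = H NOR H = L
u8 = u6 XOR u3 = L XOR L = L
u9 = u4 XOR u1 = H XOR L = H
u10 = u8 AND u9 = L AND H = L

u1 = L; u3 = L; u10 = L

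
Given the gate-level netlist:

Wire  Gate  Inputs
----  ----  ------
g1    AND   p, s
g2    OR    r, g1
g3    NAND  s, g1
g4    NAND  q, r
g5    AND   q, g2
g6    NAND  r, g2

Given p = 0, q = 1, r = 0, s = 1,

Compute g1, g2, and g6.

g1 = 0, g2 = 0, g6 = 1

g1 = p AND s = 0 AND 1 = 0
g2 = r OR g1 = 0 OR 0 = 0
g6 = r NAND g2 = 0 NAND 0 = 1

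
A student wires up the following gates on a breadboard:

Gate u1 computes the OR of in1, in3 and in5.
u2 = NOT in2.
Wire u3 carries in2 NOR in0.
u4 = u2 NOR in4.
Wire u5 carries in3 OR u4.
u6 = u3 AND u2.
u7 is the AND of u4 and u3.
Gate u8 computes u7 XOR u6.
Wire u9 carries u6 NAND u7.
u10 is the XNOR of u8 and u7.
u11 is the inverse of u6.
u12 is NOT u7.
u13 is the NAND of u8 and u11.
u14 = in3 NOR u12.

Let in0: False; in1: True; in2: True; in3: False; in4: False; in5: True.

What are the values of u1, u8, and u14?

u1 = in1 OR in3 OR in5 = True OR False OR True = True
u2 = NOT in2 = NOT True = False
u3 = in2 NOR in0 = True NOR False = False
u4 = u2 NOR in4 = False NOR False = True
u6 = u3 AND u2 = False AND False = False
u7 = u4 AND u3 = True AND False = False
u8 = u7 XOR u6 = False XOR False = False
u12 = NOT u7 = NOT False = True
u14 = in3 NOR u12 = False NOR True = False

u1 = True  u8 = False  u14 = False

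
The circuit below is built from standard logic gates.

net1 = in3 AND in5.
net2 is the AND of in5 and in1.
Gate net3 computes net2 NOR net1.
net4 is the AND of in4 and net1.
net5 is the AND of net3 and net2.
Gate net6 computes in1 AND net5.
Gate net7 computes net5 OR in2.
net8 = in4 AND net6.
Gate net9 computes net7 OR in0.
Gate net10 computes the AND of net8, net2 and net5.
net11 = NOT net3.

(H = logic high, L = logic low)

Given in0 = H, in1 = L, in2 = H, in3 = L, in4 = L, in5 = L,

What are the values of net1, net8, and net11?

net1 = L  net8 = L  net11 = L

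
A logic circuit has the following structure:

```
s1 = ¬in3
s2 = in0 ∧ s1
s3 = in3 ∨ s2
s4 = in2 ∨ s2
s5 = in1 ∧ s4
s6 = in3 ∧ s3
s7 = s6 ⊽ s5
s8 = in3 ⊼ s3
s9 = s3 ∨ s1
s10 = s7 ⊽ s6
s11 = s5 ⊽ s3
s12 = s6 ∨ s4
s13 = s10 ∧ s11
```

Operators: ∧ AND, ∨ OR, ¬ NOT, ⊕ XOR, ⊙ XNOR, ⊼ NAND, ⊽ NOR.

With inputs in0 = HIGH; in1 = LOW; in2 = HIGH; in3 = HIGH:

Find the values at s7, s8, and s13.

s1 = NOT in3 = NOT HIGH = LOW
s2 = in0 AND s1 = HIGH AND LOW = LOW
s3 = in3 OR s2 = HIGH OR LOW = HIGH
s4 = in2 OR s2 = HIGH OR LOW = HIGH
s5 = in1 AND s4 = LOW AND HIGH = LOW
s6 = in3 AND s3 = HIGH AND HIGH = HIGH
s7 = s6 NOR s5 = HIGH NOR LOW = LOW
s8 = in3 NAND s3 = HIGH NAND HIGH = LOW
s10 = s7 NOR s6 = LOW NOR HIGH = LOW
s11 = s5 NOR s3 = LOW NOR HIGH = LOW
s13 = s10 AND s11 = LOW AND LOW = LOW

s7 = LOW, s8 = LOW, s13 = LOW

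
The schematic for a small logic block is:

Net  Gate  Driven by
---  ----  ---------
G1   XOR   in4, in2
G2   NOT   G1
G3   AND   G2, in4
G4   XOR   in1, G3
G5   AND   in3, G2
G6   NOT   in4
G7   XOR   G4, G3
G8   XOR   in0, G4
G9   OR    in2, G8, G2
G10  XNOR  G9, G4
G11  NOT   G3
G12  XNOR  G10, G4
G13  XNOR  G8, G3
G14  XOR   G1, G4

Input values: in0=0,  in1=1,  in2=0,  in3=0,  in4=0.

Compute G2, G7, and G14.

G1 = in4 XOR in2 = 0 XOR 0 = 0
G2 = NOT G1 = NOT 0 = 1
G3 = G2 AND in4 = 1 AND 0 = 0
G4 = in1 XOR G3 = 1 XOR 0 = 1
G7 = G4 XOR G3 = 1 XOR 0 = 1
G14 = G1 XOR G4 = 0 XOR 1 = 1

G2 = 1; G7 = 1; G14 = 1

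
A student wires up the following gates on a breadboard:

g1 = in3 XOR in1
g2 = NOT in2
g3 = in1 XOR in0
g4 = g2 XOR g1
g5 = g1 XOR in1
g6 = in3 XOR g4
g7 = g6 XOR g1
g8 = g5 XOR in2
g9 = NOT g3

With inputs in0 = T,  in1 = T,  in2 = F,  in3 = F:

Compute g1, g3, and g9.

g1 = T  g3 = F  g9 = T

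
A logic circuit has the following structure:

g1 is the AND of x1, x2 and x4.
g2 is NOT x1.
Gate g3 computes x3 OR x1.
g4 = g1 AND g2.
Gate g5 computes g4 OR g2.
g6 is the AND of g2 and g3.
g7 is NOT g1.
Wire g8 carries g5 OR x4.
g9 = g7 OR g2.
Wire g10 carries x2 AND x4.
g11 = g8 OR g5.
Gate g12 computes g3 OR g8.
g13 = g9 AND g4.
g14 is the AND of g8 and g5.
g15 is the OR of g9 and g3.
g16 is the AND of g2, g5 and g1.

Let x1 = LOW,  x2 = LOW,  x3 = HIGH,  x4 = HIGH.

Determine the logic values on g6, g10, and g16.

g1 = x1 AND x2 AND x4 = LOW AND LOW AND HIGH = LOW
g2 = NOT x1 = NOT LOW = HIGH
g3 = x3 OR x1 = HIGH OR LOW = HIGH
g4 = g1 AND g2 = LOW AND HIGH = LOW
g5 = g4 OR g2 = LOW OR HIGH = HIGH
g6 = g2 AND g3 = HIGH AND HIGH = HIGH
g10 = x2 AND x4 = LOW AND HIGH = LOW
g16 = g2 AND g5 AND g1 = HIGH AND HIGH AND LOW = LOW

g6 = HIGH; g10 = LOW; g16 = LOW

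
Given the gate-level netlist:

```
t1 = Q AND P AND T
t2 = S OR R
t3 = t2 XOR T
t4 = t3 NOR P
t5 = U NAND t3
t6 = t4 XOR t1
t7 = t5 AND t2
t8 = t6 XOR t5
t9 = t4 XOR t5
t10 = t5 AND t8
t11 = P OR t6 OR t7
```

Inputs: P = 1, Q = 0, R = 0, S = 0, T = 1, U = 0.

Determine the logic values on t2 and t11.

t2 = 0; t11 = 1

t1 = Q AND P AND T = 0 AND 1 AND 1 = 0
t2 = S OR R = 0 OR 0 = 0
t3 = t2 XOR T = 0 XOR 1 = 1
t4 = t3 NOR P = 1 NOR 1 = 0
t5 = U NAND t3 = 0 NAND 1 = 1
t6 = t4 XOR t1 = 0 XOR 0 = 0
t7 = t5 AND t2 = 1 AND 0 = 0
t11 = P OR t6 OR t7 = 1 OR 0 OR 0 = 1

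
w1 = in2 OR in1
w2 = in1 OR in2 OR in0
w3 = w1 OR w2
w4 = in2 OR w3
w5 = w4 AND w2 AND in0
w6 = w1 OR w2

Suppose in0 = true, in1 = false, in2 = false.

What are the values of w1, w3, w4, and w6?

w1 = in2 OR in1 = false OR false = false
w2 = in1 OR in2 OR in0 = false OR false OR true = true
w3 = w1 OR w2 = false OR true = true
w4 = in2 OR w3 = false OR true = true
w6 = w1 OR w2 = false OR true = true

w1 = false, w3 = true, w4 = true, w6 = true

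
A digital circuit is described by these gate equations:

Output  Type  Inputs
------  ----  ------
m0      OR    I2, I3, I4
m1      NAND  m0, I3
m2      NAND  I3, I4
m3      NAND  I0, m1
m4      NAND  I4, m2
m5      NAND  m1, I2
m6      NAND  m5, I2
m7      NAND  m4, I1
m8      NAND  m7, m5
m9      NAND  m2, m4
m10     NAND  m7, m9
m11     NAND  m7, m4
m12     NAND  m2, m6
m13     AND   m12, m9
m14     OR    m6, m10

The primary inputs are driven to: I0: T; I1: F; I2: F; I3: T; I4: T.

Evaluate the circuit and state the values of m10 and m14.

m10 = F; m14 = T

m0 = I2 OR I3 OR I4 = F OR T OR T = T
m1 = m0 NAND I3 = T NAND T = F
m2 = I3 NAND I4 = T NAND T = F
m4 = I4 NAND m2 = T NAND F = T
m5 = m1 NAND I2 = F NAND F = T
m6 = m5 NAND I2 = T NAND F = T
m7 = m4 NAND I1 = T NAND F = T
m9 = m2 NAND m4 = F NAND T = T
m10 = m7 NAND m9 = T NAND T = F
m14 = m6 OR m10 = T OR F = T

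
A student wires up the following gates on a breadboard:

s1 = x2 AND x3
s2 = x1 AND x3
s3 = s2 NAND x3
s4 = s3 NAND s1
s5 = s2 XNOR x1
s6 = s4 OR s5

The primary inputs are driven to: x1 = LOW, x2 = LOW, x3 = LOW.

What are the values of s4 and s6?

s4 = HIGH; s6 = HIGH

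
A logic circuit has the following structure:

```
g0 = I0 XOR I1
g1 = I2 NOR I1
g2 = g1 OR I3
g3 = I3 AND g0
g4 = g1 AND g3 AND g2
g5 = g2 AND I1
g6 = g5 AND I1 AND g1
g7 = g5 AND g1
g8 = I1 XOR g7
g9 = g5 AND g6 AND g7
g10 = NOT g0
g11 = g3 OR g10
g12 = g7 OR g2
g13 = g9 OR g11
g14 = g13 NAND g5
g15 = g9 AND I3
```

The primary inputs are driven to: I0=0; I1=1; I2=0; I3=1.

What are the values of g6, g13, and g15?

g6 = 0, g13 = 1, g15 = 0

g0 = I0 XOR I1 = 0 XOR 1 = 1
g1 = I2 NOR I1 = 0 NOR 1 = 0
g2 = g1 OR I3 = 0 OR 1 = 1
g3 = I3 AND g0 = 1 AND 1 = 1
g5 = g2 AND I1 = 1 AND 1 = 1
g6 = g5 AND I1 AND g1 = 1 AND 1 AND 0 = 0
g7 = g5 AND g1 = 1 AND 0 = 0
g9 = g5 AND g6 AND g7 = 1 AND 0 AND 0 = 0
g10 = NOT g0 = NOT 1 = 0
g11 = g3 OR g10 = 1 OR 0 = 1
g13 = g9 OR g11 = 0 OR 1 = 1
g15 = g9 AND I3 = 0 AND 1 = 0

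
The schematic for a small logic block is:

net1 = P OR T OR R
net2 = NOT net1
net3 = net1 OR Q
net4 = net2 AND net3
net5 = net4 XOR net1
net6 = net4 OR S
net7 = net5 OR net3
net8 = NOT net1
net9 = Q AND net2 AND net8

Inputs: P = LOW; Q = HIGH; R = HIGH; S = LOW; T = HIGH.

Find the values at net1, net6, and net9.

net1 = HIGH, net6 = LOW, net9 = LOW

net1 = P OR T OR R = LOW OR HIGH OR HIGH = HIGH
net2 = NOT net1 = NOT HIGH = LOW
net3 = net1 OR Q = HIGH OR HIGH = HIGH
net4 = net2 AND net3 = LOW AND HIGH = LOW
net6 = net4 OR S = LOW OR LOW = LOW
net8 = NOT net1 = NOT HIGH = LOW
net9 = Q AND net2 AND net8 = HIGH AND LOW AND LOW = LOW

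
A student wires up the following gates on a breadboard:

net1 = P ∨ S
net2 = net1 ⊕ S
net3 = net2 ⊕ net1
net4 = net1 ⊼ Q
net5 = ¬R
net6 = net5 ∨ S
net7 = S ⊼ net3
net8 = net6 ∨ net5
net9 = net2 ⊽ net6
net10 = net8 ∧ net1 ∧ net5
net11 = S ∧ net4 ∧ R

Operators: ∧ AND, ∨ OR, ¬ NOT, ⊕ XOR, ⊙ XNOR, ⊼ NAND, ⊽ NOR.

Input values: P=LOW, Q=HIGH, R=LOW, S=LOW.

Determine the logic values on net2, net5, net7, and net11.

net2 = LOW  net5 = HIGH  net7 = HIGH  net11 = LOW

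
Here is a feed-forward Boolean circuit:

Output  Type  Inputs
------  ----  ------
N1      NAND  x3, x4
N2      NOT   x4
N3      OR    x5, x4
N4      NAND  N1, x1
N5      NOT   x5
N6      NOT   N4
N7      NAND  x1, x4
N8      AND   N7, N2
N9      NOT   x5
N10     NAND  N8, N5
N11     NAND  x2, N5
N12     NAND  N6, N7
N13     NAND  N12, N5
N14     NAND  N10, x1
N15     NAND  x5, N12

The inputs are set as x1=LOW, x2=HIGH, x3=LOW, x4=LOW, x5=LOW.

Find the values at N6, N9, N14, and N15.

N1 = x3 NAND x4 = LOW NAND LOW = HIGH
N2 = NOT x4 = NOT LOW = HIGH
N4 = N1 NAND x1 = HIGH NAND LOW = HIGH
N5 = NOT x5 = NOT LOW = HIGH
N6 = NOT N4 = NOT HIGH = LOW
N7 = x1 NAND x4 = LOW NAND LOW = HIGH
N8 = N7 AND N2 = HIGH AND HIGH = HIGH
N9 = NOT x5 = NOT LOW = HIGH
N10 = N8 NAND N5 = HIGH NAND HIGH = LOW
N12 = N6 NAND N7 = LOW NAND HIGH = HIGH
N14 = N10 NAND x1 = LOW NAND LOW = HIGH
N15 = x5 NAND N12 = LOW NAND HIGH = HIGH

N6 = LOW, N9 = HIGH, N14 = HIGH, N15 = HIGH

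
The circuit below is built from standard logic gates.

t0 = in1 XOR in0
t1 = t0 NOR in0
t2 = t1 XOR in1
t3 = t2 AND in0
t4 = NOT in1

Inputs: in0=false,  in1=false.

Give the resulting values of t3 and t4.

t3 = false, t4 = true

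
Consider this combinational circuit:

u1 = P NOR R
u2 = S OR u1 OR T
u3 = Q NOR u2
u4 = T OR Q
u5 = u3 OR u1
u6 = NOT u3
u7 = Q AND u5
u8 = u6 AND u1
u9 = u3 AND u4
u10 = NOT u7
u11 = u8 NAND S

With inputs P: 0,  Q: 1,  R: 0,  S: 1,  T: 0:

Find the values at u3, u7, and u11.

u3 = 0  u7 = 1  u11 = 0

u1 = P NOR R = 0 NOR 0 = 1
u2 = S OR u1 OR T = 1 OR 1 OR 0 = 1
u3 = Q NOR u2 = 1 NOR 1 = 0
u5 = u3 OR u1 = 0 OR 1 = 1
u6 = NOT u3 = NOT 0 = 1
u7 = Q AND u5 = 1 AND 1 = 1
u8 = u6 AND u1 = 1 AND 1 = 1
u11 = u8 NAND S = 1 NAND 1 = 0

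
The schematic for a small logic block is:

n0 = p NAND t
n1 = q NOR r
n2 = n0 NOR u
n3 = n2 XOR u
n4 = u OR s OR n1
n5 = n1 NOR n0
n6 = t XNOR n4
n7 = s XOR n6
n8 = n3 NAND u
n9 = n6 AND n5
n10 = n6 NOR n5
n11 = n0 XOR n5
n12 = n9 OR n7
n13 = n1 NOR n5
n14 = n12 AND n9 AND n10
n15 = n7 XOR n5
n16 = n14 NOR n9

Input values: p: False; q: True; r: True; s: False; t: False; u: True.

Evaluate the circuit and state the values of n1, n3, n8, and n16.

n1 = False; n3 = True; n8 = False; n16 = True

n0 = p NAND t = False NAND False = True
n1 = q NOR r = True NOR True = False
n2 = n0 NOR u = True NOR True = False
n3 = n2 XOR u = False XOR True = True
n4 = u OR s OR n1 = True OR False OR False = True
n5 = n1 NOR n0 = False NOR True = False
n6 = t XNOR n4 = False XNOR True = False
n7 = s XOR n6 = False XOR False = False
n8 = n3 NAND u = True NAND True = False
n9 = n6 AND n5 = False AND False = False
n10 = n6 NOR n5 = False NOR False = True
n12 = n9 OR n7 = False OR False = False
n14 = n12 AND n9 AND n10 = False AND False AND True = False
n16 = n14 NOR n9 = False NOR False = True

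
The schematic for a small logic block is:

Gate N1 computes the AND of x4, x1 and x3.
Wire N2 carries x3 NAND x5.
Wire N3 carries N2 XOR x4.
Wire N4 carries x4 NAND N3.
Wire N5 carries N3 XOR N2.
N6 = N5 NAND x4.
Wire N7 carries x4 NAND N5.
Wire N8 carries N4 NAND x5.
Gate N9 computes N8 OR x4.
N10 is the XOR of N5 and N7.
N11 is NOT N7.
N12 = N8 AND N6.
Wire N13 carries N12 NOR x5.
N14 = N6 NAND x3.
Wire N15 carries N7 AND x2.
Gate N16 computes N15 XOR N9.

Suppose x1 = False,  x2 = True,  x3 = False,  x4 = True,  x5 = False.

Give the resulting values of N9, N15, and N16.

N9 = True; N15 = False; N16 = True

N2 = x3 NAND x5 = False NAND False = True
N3 = N2 XOR x4 = True XOR True = False
N4 = x4 NAND N3 = True NAND False = True
N5 = N3 XOR N2 = False XOR True = True
N7 = x4 NAND N5 = True NAND True = False
N8 = N4 NAND x5 = True NAND False = True
N9 = N8 OR x4 = True OR True = True
N15 = N7 AND x2 = False AND True = False
N16 = N15 XOR N9 = False XOR True = True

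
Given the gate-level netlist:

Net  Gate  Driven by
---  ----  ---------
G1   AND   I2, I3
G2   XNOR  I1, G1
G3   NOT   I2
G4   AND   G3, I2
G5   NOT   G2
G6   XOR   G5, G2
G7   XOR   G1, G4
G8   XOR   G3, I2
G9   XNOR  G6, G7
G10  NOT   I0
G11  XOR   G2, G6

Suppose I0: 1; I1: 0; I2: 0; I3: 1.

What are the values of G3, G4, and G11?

G1 = I2 AND I3 = 0 AND 1 = 0
G2 = I1 XNOR G1 = 0 XNOR 0 = 1
G3 = NOT I2 = NOT 0 = 1
G4 = G3 AND I2 = 1 AND 0 = 0
G5 = NOT G2 = NOT 1 = 0
G6 = G5 XOR G2 = 0 XOR 1 = 1
G11 = G2 XOR G6 = 1 XOR 1 = 0

G3 = 1; G4 = 0; G11 = 0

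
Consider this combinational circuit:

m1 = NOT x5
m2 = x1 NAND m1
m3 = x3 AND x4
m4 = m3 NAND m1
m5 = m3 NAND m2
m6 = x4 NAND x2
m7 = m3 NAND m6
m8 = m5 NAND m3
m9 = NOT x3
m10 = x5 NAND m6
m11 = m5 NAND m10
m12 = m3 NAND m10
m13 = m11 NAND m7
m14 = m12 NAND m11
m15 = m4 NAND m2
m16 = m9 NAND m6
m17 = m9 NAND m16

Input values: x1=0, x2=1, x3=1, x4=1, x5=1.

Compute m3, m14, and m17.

m1 = NOT x5 = NOT 1 = 0
m2 = x1 NAND m1 = 0 NAND 0 = 1
m3 = x3 AND x4 = 1 AND 1 = 1
m5 = m3 NAND m2 = 1 NAND 1 = 0
m6 = x4 NAND x2 = 1 NAND 1 = 0
m9 = NOT x3 = NOT 1 = 0
m10 = x5 NAND m6 = 1 NAND 0 = 1
m11 = m5 NAND m10 = 0 NAND 1 = 1
m12 = m3 NAND m10 = 1 NAND 1 = 0
m14 = m12 NAND m11 = 0 NAND 1 = 1
m16 = m9 NAND m6 = 0 NAND 0 = 1
m17 = m9 NAND m16 = 0 NAND 1 = 1

m3 = 1, m14 = 1, m17 = 1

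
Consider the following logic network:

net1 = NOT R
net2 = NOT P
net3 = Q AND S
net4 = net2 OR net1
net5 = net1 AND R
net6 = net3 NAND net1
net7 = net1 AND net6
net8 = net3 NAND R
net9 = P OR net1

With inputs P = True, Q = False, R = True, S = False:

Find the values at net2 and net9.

net1 = NOT R = NOT True = False
net2 = NOT P = NOT True = False
net9 = P OR net1 = True OR False = True

net2 = False; net9 = True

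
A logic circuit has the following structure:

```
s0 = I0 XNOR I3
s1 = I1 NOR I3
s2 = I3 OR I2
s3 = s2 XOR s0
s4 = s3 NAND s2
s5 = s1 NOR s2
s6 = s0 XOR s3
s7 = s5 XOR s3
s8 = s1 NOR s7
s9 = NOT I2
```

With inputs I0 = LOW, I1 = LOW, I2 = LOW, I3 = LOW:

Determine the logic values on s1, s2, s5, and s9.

s1 = HIGH  s2 = LOW  s5 = LOW  s9 = HIGH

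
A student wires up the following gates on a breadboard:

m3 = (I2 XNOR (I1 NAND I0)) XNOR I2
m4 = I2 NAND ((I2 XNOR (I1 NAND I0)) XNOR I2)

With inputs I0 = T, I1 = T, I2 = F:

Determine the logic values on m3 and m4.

m3 = (F XNOR (T NAND T)) XNOR F = F
m4 = F NAND ((F XNOR (T NAND T)) XNOR F) = T

m3 = F, m4 = T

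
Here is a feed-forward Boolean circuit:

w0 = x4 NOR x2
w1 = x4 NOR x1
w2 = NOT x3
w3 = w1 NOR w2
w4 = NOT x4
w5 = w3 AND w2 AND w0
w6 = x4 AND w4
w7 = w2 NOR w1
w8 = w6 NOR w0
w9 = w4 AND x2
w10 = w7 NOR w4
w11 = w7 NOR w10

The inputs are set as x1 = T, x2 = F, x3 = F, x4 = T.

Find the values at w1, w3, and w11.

w1 = x4 NOR x1 = T NOR T = F
w2 = NOT x3 = NOT F = T
w3 = w1 NOR w2 = F NOR T = F
w4 = NOT x4 = NOT T = F
w7 = w2 NOR w1 = T NOR F = F
w10 = w7 NOR w4 = F NOR F = T
w11 = w7 NOR w10 = F NOR T = F

w1 = F; w3 = F; w11 = F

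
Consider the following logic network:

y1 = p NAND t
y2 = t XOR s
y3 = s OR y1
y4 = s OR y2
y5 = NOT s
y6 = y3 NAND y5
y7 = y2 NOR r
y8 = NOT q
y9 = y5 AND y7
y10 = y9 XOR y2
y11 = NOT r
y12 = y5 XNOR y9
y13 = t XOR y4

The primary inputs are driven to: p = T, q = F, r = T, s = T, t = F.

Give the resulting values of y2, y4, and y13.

y2 = t XOR s = F XOR T = T
y4 = s OR y2 = T OR T = T
y13 = t XOR y4 = F XOR T = T

y2 = T; y4 = T; y13 = T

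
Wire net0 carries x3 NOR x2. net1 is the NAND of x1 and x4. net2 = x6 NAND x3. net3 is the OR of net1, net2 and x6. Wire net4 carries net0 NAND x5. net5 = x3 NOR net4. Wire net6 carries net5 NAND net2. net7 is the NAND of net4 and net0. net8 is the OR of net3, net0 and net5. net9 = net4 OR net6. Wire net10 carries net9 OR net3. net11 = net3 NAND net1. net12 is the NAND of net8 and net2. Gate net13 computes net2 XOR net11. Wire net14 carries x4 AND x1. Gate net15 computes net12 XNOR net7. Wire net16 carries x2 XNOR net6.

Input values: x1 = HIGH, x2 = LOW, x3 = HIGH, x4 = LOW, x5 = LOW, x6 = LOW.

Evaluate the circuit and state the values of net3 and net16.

net3 = HIGH, net16 = LOW

net0 = x3 NOR x2 = HIGH NOR LOW = LOW
net1 = x1 NAND x4 = HIGH NAND LOW = HIGH
net2 = x6 NAND x3 = LOW NAND HIGH = HIGH
net3 = net1 OR net2 OR x6 = HIGH OR HIGH OR LOW = HIGH
net4 = net0 NAND x5 = LOW NAND LOW = HIGH
net5 = x3 NOR net4 = HIGH NOR HIGH = LOW
net6 = net5 NAND net2 = LOW NAND HIGH = HIGH
net16 = x2 XNOR net6 = LOW XNOR HIGH = LOW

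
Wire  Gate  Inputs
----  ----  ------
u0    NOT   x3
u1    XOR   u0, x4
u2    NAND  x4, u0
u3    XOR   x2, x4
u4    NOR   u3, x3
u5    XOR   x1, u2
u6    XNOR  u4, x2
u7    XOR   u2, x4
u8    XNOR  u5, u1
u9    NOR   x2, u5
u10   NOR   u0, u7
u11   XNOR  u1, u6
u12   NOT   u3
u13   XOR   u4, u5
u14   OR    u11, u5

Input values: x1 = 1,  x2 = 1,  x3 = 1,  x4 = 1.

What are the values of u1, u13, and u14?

u1 = 1, u13 = 0, u14 = 0

u0 = NOT x3 = NOT 1 = 0
u1 = u0 XOR x4 = 0 XOR 1 = 1
u2 = x4 NAND u0 = 1 NAND 0 = 1
u3 = x2 XOR x4 = 1 XOR 1 = 0
u4 = u3 NOR x3 = 0 NOR 1 = 0
u5 = x1 XOR u2 = 1 XOR 1 = 0
u6 = u4 XNOR x2 = 0 XNOR 1 = 0
u11 = u1 XNOR u6 = 1 XNOR 0 = 0
u13 = u4 XOR u5 = 0 XOR 0 = 0
u14 = u11 OR u5 = 0 OR 0 = 0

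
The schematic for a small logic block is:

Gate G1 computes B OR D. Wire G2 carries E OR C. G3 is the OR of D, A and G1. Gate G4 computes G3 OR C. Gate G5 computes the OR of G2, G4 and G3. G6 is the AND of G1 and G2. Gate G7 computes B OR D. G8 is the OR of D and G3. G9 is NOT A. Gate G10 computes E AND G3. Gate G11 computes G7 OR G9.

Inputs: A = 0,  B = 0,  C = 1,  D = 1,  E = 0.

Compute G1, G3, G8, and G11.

G1 = B OR D = 0 OR 1 = 1
G3 = D OR A OR G1 = 1 OR 0 OR 1 = 1
G7 = B OR D = 0 OR 1 = 1
G8 = D OR G3 = 1 OR 1 = 1
G9 = NOT A = NOT 0 = 1
G11 = G7 OR G9 = 1 OR 1 = 1

G1 = 1; G3 = 1; G8 = 1; G11 = 1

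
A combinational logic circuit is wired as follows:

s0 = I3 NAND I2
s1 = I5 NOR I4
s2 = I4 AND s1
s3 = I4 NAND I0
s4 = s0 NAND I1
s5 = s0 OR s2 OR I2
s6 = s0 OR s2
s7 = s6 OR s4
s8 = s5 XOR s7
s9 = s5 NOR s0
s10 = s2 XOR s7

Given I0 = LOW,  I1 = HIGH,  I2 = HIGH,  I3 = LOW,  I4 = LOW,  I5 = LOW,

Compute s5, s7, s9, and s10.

s0 = I3 NAND I2 = LOW NAND HIGH = HIGH
s1 = I5 NOR I4 = LOW NOR LOW = HIGH
s2 = I4 AND s1 = LOW AND HIGH = LOW
s4 = s0 NAND I1 = HIGH NAND HIGH = LOW
s5 = s0 OR s2 OR I2 = HIGH OR LOW OR HIGH = HIGH
s6 = s0 OR s2 = HIGH OR LOW = HIGH
s7 = s6 OR s4 = HIGH OR LOW = HIGH
s9 = s5 NOR s0 = HIGH NOR HIGH = LOW
s10 = s2 XOR s7 = LOW XOR HIGH = HIGH

s5 = HIGH, s7 = HIGH, s9 = LOW, s10 = HIGH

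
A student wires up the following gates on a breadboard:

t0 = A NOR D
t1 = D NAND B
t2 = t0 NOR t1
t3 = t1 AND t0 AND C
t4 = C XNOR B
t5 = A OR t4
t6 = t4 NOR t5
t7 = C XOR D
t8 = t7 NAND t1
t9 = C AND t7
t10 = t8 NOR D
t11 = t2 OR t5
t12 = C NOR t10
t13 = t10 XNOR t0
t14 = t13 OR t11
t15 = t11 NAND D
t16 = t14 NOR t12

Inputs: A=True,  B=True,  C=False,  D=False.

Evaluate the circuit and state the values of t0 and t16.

t0 = False, t16 = False

t0 = A NOR D = True NOR False = False
t1 = D NAND B = False NAND True = True
t2 = t0 NOR t1 = False NOR True = False
t4 = C XNOR B = False XNOR True = False
t5 = A OR t4 = True OR False = True
t7 = C XOR D = False XOR False = False
t8 = t7 NAND t1 = False NAND True = True
t10 = t8 NOR D = True NOR False = False
t11 = t2 OR t5 = False OR True = True
t12 = C NOR t10 = False NOR False = True
t13 = t10 XNOR t0 = False XNOR False = True
t14 = t13 OR t11 = True OR True = True
t16 = t14 NOR t12 = True NOR True = False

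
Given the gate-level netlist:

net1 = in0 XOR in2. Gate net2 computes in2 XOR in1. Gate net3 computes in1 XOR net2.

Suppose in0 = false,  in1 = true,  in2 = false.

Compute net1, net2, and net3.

net1 = false, net2 = true, net3 = false

net1 = in0 XOR in2 = false XOR false = false
net2 = in2 XOR in1 = false XOR true = true
net3 = in1 XOR net2 = true XOR true = false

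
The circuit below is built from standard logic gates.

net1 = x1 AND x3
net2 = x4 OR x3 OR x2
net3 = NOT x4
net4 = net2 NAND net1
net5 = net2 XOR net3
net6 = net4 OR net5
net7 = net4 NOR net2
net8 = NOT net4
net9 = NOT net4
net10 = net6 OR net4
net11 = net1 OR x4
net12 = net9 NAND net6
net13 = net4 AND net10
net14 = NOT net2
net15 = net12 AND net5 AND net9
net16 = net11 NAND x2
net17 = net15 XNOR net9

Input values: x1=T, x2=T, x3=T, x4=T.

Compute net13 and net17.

net1 = x1 AND x3 = T AND T = T
net2 = x4 OR x3 OR x2 = T OR T OR T = T
net3 = NOT x4 = NOT T = F
net4 = net2 NAND net1 = T NAND T = F
net5 = net2 XOR net3 = T XOR F = T
net6 = net4 OR net5 = F OR T = T
net9 = NOT net4 = NOT F = T
net10 = net6 OR net4 = T OR F = T
net12 = net9 NAND net6 = T NAND T = F
net13 = net4 AND net10 = F AND T = F
net15 = net12 AND net5 AND net9 = F AND T AND T = F
net17 = net15 XNOR net9 = F XNOR T = F

net13 = F  net17 = F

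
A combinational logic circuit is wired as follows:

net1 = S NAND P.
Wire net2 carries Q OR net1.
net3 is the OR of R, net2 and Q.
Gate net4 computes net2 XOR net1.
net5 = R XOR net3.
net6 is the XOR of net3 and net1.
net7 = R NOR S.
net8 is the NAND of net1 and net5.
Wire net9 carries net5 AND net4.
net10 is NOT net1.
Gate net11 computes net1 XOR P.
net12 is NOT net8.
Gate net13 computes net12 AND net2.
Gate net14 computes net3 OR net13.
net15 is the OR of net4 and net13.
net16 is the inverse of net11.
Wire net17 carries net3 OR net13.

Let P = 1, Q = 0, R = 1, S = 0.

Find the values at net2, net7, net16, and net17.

net2 = 1, net7 = 0, net16 = 1, net17 = 1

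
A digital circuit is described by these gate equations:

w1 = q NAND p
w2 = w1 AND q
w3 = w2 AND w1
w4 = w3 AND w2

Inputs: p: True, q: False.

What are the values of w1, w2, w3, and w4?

w1 = q NAND p = False NAND True = True
w2 = w1 AND q = True AND False = False
w3 = w2 AND w1 = False AND True = False
w4 = w3 AND w2 = False AND False = False

w1 = True; w2 = False; w3 = False; w4 = False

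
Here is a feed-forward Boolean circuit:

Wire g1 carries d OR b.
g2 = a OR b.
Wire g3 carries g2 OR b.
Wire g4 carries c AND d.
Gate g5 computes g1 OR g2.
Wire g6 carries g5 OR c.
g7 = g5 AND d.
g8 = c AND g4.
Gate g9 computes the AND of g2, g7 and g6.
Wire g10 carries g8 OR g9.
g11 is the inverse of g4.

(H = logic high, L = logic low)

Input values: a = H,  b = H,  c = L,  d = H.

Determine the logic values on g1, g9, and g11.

g1 = H, g9 = H, g11 = H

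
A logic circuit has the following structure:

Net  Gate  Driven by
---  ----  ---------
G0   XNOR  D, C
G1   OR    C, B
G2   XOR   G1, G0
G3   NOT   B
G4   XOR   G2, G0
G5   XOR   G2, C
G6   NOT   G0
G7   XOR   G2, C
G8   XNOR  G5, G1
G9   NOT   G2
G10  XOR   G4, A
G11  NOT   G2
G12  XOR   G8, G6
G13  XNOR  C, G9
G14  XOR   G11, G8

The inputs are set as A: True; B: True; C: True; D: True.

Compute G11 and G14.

G11 = True, G14 = False

G0 = D XNOR C = True XNOR True = True
G1 = C OR B = True OR True = True
G2 = G1 XOR G0 = True XOR True = False
G5 = G2 XOR C = False XOR True = True
G8 = G5 XNOR G1 = True XNOR True = True
G11 = NOT G2 = NOT False = True
G14 = G11 XOR G8 = True XOR True = False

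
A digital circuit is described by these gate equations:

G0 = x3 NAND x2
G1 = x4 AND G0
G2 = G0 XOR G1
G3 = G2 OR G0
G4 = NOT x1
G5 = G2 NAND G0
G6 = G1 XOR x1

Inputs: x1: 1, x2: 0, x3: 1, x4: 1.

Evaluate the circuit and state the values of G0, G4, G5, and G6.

G0 = 1  G4 = 0  G5 = 1  G6 = 0

G0 = x3 NAND x2 = 1 NAND 0 = 1
G1 = x4 AND G0 = 1 AND 1 = 1
G2 = G0 XOR G1 = 1 XOR 1 = 0
G4 = NOT x1 = NOT 1 = 0
G5 = G2 NAND G0 = 0 NAND 1 = 1
G6 = G1 XOR x1 = 1 XOR 1 = 0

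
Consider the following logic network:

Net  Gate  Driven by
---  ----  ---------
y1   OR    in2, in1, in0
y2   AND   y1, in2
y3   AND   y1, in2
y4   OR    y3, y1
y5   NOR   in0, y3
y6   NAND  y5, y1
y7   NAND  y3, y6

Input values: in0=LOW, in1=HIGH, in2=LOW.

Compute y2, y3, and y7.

y1 = in2 OR in1 OR in0 = LOW OR HIGH OR LOW = HIGH
y2 = y1 AND in2 = HIGH AND LOW = LOW
y3 = y1 AND in2 = HIGH AND LOW = LOW
y5 = in0 NOR y3 = LOW NOR LOW = HIGH
y6 = y5 NAND y1 = HIGH NAND HIGH = LOW
y7 = y3 NAND y6 = LOW NAND LOW = HIGH

y2 = LOW; y3 = LOW; y7 = HIGH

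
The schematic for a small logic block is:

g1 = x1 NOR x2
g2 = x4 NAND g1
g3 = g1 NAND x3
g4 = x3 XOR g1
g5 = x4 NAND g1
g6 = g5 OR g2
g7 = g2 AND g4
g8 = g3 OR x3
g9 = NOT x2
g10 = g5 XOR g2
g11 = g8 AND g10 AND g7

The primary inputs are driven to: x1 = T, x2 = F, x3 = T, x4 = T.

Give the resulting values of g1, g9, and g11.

g1 = x1 NOR x2 = T NOR F = F
g2 = x4 NAND g1 = T NAND F = T
g3 = g1 NAND x3 = F NAND T = T
g4 = x3 XOR g1 = T XOR F = T
g5 = x4 NAND g1 = T NAND F = T
g7 = g2 AND g4 = T AND T = T
g8 = g3 OR x3 = T OR T = T
g9 = NOT x2 = NOT F = T
g10 = g5 XOR g2 = T XOR T = F
g11 = g8 AND g10 AND g7 = T AND F AND T = F

g1 = F  g9 = T  g11 = F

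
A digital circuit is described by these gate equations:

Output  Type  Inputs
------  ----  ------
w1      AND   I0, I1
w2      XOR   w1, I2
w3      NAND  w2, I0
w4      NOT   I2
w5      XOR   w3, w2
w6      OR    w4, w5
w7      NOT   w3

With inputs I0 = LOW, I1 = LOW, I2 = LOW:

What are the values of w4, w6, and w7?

w4 = HIGH  w6 = HIGH  w7 = LOW

w1 = I0 AND I1 = LOW AND LOW = LOW
w2 = w1 XOR I2 = LOW XOR LOW = LOW
w3 = w2 NAND I0 = LOW NAND LOW = HIGH
w4 = NOT I2 = NOT LOW = HIGH
w5 = w3 XOR w2 = HIGH XOR LOW = HIGH
w6 = w4 OR w5 = HIGH OR HIGH = HIGH
w7 = NOT w3 = NOT HIGH = LOW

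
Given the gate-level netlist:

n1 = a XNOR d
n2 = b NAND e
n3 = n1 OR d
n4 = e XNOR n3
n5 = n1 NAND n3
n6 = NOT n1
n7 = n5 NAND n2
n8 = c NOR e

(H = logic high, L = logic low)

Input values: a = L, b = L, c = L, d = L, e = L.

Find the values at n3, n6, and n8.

n3 = H, n6 = L, n8 = H

n1 = a XNOR d = L XNOR L = H
n3 = n1 OR d = H OR L = H
n6 = NOT n1 = NOT H = L
n8 = c NOR e = L NOR L = H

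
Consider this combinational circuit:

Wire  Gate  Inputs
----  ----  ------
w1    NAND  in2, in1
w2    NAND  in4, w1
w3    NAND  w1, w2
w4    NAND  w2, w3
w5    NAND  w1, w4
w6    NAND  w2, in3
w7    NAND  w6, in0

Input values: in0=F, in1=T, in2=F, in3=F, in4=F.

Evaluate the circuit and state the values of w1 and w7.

w1 = in2 NAND in1 = F NAND T = T
w2 = in4 NAND w1 = F NAND T = T
w6 = w2 NAND in3 = T NAND F = T
w7 = w6 NAND in0 = T NAND F = T

w1 = T  w7 = T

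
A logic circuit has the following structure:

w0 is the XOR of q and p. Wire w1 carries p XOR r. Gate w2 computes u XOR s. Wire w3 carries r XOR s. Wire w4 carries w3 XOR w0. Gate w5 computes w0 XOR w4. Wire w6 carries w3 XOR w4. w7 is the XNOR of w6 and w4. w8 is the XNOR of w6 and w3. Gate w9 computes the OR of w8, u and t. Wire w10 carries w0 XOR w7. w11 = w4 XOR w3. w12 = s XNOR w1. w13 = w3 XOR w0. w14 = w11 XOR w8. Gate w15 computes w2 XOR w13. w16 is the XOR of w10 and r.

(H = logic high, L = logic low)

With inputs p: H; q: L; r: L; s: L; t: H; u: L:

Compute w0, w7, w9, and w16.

w0 = q XOR p = L XOR H = H
w3 = r XOR s = L XOR L = L
w4 = w3 XOR w0 = L XOR H = H
w6 = w3 XOR w4 = L XOR H = H
w7 = w6 XNOR w4 = H XNOR H = H
w8 = w6 XNOR w3 = H XNOR L = L
w9 = w8 OR u OR t = L OR L OR H = H
w10 = w0 XOR w7 = H XOR H = L
w16 = w10 XOR r = L XOR L = L

w0 = H, w7 = H, w9 = H, w16 = L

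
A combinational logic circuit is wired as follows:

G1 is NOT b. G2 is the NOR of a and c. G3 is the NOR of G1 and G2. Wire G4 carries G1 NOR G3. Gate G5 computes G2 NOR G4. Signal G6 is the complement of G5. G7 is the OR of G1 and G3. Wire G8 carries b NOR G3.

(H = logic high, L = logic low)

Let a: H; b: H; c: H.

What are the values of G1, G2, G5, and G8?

G1 = L  G2 = L  G5 = H  G8 = L

G1 = NOT b = NOT H = L
G2 = a NOR c = H NOR H = L
G3 = G1 NOR G2 = L NOR L = H
G4 = G1 NOR G3 = L NOR H = L
G5 = G2 NOR G4 = L NOR L = H
G8 = b NOR G3 = H NOR H = L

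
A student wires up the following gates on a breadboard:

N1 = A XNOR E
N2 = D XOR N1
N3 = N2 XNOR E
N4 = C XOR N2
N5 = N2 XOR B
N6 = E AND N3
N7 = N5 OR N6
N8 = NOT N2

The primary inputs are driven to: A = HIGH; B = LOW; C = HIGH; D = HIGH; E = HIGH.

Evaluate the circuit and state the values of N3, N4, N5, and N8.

N1 = A XNOR E = HIGH XNOR HIGH = HIGH
N2 = D XOR N1 = HIGH XOR HIGH = LOW
N3 = N2 XNOR E = LOW XNOR HIGH = LOW
N4 = C XOR N2 = HIGH XOR LOW = HIGH
N5 = N2 XOR B = LOW XOR LOW = LOW
N8 = NOT N2 = NOT LOW = HIGH

N3 = LOW; N4 = HIGH; N5 = LOW; N8 = HIGH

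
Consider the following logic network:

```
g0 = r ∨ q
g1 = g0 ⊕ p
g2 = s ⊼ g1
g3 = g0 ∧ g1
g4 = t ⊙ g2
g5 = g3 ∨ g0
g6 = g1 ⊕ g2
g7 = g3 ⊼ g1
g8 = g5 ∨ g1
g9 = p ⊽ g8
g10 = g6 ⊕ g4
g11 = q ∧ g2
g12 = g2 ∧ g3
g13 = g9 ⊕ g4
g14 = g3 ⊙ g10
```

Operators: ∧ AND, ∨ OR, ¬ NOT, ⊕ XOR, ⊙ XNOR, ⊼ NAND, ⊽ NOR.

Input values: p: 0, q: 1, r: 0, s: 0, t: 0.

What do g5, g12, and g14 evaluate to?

g0 = r OR q = 0 OR 1 = 1
g1 = g0 XOR p = 1 XOR 0 = 1
g2 = s NAND g1 = 0 NAND 1 = 1
g3 = g0 AND g1 = 1 AND 1 = 1
g4 = t XNOR g2 = 0 XNOR 1 = 0
g5 = g3 OR g0 = 1 OR 1 = 1
g6 = g1 XOR g2 = 1 XOR 1 = 0
g10 = g6 XOR g4 = 0 XOR 0 = 0
g12 = g2 AND g3 = 1 AND 1 = 1
g14 = g3 XNOR g10 = 1 XNOR 0 = 0

g5 = 1, g12 = 1, g14 = 0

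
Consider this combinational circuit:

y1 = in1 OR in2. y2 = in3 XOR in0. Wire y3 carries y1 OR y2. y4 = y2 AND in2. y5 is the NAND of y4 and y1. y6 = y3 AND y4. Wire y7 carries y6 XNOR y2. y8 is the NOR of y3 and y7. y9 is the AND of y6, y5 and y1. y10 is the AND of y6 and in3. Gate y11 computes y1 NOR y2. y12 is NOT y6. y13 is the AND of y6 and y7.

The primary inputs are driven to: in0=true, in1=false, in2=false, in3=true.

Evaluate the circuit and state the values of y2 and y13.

y2 = false, y13 = false

y1 = in1 OR in2 = false OR false = false
y2 = in3 XOR in0 = true XOR true = false
y3 = y1 OR y2 = false OR false = false
y4 = y2 AND in2 = false AND false = false
y6 = y3 AND y4 = false AND false = false
y7 = y6 XNOR y2 = false XNOR false = true
y13 = y6 AND y7 = false AND true = false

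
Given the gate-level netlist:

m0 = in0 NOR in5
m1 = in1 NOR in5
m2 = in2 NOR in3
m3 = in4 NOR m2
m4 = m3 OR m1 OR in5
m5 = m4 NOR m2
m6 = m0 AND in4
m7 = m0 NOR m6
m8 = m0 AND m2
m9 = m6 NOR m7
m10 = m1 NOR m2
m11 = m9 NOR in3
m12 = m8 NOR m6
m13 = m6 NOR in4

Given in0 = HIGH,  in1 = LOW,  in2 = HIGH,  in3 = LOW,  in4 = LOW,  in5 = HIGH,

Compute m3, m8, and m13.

m0 = in0 NOR in5 = HIGH NOR HIGH = LOW
m2 = in2 NOR in3 = HIGH NOR LOW = LOW
m3 = in4 NOR m2 = LOW NOR LOW = HIGH
m6 = m0 AND in4 = LOW AND LOW = LOW
m8 = m0 AND m2 = LOW AND LOW = LOW
m13 = m6 NOR in4 = LOW NOR LOW = HIGH

m3 = HIGH  m8 = LOW  m13 = HIGH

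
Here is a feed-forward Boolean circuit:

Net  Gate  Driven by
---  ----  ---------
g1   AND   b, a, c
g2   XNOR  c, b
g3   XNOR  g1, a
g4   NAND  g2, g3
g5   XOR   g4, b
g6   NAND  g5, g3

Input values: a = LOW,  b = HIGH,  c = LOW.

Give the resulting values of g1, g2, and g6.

g1 = LOW, g2 = LOW, g6 = HIGH

g1 = b AND a AND c = HIGH AND LOW AND LOW = LOW
g2 = c XNOR b = LOW XNOR HIGH = LOW
g3 = g1 XNOR a = LOW XNOR LOW = HIGH
g4 = g2 NAND g3 = LOW NAND HIGH = HIGH
g5 = g4 XOR b = HIGH XOR HIGH = LOW
g6 = g5 NAND g3 = LOW NAND HIGH = HIGH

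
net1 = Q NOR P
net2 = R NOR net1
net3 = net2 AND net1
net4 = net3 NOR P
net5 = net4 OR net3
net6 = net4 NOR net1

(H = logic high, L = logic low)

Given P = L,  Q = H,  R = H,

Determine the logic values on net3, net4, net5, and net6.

net3 = L; net4 = H; net5 = H; net6 = L

net1 = Q NOR P = H NOR L = L
net2 = R NOR net1 = H NOR L = L
net3 = net2 AND net1 = L AND L = L
net4 = net3 NOR P = L NOR L = H
net5 = net4 OR net3 = H OR L = H
net6 = net4 NOR net1 = H NOR L = L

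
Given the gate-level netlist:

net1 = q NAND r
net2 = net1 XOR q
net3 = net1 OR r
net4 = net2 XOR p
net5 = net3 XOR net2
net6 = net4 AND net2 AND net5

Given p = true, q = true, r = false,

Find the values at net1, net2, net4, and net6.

net1 = q NAND r = true NAND false = true
net2 = net1 XOR q = true XOR true = false
net3 = net1 OR r = true OR false = true
net4 = net2 XOR p = false XOR true = true
net5 = net3 XOR net2 = true XOR false = true
net6 = net4 AND net2 AND net5 = true AND false AND true = false

net1 = true, net2 = false, net4 = true, net6 = false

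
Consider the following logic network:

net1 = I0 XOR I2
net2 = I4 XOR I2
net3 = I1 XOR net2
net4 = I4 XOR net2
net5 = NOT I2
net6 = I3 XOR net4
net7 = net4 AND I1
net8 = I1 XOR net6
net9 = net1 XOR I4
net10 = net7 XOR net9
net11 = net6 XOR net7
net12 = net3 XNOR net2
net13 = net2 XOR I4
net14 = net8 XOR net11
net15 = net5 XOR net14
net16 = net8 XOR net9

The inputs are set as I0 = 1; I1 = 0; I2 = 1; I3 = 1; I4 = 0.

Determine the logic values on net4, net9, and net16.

net4 = 1; net9 = 0; net16 = 0

net1 = I0 XOR I2 = 1 XOR 1 = 0
net2 = I4 XOR I2 = 0 XOR 1 = 1
net4 = I4 XOR net2 = 0 XOR 1 = 1
net6 = I3 XOR net4 = 1 XOR 1 = 0
net8 = I1 XOR net6 = 0 XOR 0 = 0
net9 = net1 XOR I4 = 0 XOR 0 = 0
net16 = net8 XOR net9 = 0 XOR 0 = 0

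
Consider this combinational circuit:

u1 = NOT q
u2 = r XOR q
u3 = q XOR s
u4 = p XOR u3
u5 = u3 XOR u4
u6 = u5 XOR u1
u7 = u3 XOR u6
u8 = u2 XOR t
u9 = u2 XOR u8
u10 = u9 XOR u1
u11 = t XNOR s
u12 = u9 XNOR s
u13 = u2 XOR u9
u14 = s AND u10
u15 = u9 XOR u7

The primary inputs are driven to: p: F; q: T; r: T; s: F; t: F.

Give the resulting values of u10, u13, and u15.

u10 = F, u13 = F, u15 = T

u1 = NOT q = NOT T = F
u2 = r XOR q = T XOR T = F
u3 = q XOR s = T XOR F = T
u4 = p XOR u3 = F XOR T = T
u5 = u3 XOR u4 = T XOR T = F
u6 = u5 XOR u1 = F XOR F = F
u7 = u3 XOR u6 = T XOR F = T
u8 = u2 XOR t = F XOR F = F
u9 = u2 XOR u8 = F XOR F = F
u10 = u9 XOR u1 = F XOR F = F
u13 = u2 XOR u9 = F XOR F = F
u15 = u9 XOR u7 = F XOR T = T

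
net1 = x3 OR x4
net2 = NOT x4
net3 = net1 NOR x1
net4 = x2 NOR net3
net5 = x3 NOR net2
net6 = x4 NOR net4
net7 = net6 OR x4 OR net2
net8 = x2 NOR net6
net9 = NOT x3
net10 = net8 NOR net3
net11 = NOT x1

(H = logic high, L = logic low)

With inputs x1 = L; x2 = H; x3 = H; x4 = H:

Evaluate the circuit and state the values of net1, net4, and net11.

net1 = H, net4 = L, net11 = H

net1 = x3 OR x4 = H OR H = H
net3 = net1 NOR x1 = H NOR L = L
net4 = x2 NOR net3 = H NOR L = L
net11 = NOT x1 = NOT L = H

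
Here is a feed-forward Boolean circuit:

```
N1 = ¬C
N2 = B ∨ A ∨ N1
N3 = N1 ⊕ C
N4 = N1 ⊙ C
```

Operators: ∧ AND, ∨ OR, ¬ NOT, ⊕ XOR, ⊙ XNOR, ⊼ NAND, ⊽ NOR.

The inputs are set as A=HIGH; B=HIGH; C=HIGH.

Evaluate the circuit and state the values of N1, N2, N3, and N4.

N1 = NOT C = NOT HIGH = LOW
N2 = B OR A OR N1 = HIGH OR HIGH OR LOW = HIGH
N3 = N1 XOR C = LOW XOR HIGH = HIGH
N4 = N1 XNOR C = LOW XNOR HIGH = LOW

N1 = LOW; N2 = HIGH; N3 = HIGH; N4 = LOW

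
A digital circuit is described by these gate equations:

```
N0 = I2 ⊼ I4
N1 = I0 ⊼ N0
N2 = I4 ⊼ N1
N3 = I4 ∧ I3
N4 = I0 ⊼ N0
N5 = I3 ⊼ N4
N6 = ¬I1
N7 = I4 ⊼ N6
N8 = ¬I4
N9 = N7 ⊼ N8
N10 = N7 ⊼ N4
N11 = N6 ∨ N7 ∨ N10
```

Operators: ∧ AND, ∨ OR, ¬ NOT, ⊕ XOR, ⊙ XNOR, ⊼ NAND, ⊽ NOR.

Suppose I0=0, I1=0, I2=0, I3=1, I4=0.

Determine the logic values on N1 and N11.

N1 = 1, N11 = 1

N0 = I2 NAND I4 = 0 NAND 0 = 1
N1 = I0 NAND N0 = 0 NAND 1 = 1
N4 = I0 NAND N0 = 0 NAND 1 = 1
N6 = NOT I1 = NOT 0 = 1
N7 = I4 NAND N6 = 0 NAND 1 = 1
N10 = N7 NAND N4 = 1 NAND 1 = 0
N11 = N6 OR N7 OR N10 = 1 OR 1 OR 0 = 1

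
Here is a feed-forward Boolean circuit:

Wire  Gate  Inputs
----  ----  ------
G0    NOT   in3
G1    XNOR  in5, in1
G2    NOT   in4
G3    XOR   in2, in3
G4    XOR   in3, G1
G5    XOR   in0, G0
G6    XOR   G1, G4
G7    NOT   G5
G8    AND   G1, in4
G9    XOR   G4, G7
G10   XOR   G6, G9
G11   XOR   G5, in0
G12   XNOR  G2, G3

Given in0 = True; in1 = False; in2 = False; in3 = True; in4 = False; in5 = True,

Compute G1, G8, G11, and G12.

G1 = False, G8 = False, G11 = False, G12 = True

G0 = NOT in3 = NOT True = False
G1 = in5 XNOR in1 = True XNOR False = False
G2 = NOT in4 = NOT False = True
G3 = in2 XOR in3 = False XOR True = True
G5 = in0 XOR G0 = True XOR False = True
G8 = G1 AND in4 = False AND False = False
G11 = G5 XOR in0 = True XOR True = False
G12 = G2 XNOR G3 = True XNOR True = True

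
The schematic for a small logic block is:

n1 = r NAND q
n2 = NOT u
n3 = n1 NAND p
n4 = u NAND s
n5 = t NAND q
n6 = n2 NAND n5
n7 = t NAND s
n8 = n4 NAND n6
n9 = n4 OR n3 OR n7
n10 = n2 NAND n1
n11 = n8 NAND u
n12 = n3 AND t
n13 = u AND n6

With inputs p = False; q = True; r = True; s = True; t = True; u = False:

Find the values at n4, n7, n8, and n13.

n2 = NOT u = NOT False = True
n4 = u NAND s = False NAND True = True
n5 = t NAND q = True NAND True = False
n6 = n2 NAND n5 = True NAND False = True
n7 = t NAND s = True NAND True = False
n8 = n4 NAND n6 = True NAND True = False
n13 = u AND n6 = False AND True = False

n4 = True, n7 = False, n8 = False, n13 = False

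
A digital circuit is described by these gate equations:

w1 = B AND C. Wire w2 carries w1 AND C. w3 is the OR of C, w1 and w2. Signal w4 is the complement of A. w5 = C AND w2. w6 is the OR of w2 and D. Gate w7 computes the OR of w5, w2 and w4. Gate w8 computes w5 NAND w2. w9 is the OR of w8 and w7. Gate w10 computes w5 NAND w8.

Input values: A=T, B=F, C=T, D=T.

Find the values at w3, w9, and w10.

w3 = T, w9 = T, w10 = T

w1 = B AND C = F AND T = F
w2 = w1 AND C = F AND T = F
w3 = C OR w1 OR w2 = T OR F OR F = T
w4 = NOT A = NOT T = F
w5 = C AND w2 = T AND F = F
w7 = w5 OR w2 OR w4 = F OR F OR F = F
w8 = w5 NAND w2 = F NAND F = T
w9 = w8 OR w7 = T OR F = T
w10 = w5 NAND w8 = F NAND T = T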